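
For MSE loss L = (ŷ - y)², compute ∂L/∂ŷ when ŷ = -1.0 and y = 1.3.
∂L/∂ŷ = -4.6

∂L/∂ŷ = 2(ŷ - y) = 2(-1.0 - 1.3) = 2(-2.3) = -4.6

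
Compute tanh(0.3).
0.2913

tanh(0.3) = (e^(0.3) - e^(-0.3))/(e^(0.3) + e^(-0.3)) = 0.2913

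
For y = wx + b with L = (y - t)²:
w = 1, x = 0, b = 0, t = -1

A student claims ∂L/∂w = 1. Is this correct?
Incorrect

y = (1)(0) + 0 = 0
∂L/∂y = 2(y - t) = 2(0 - -1) = 2
∂y/∂w = x = 0
∂L/∂w = 2 × 0 = 0

Claimed value: 1
Incorrect: The correct gradient is 0.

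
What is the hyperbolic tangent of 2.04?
0.9667

tanh(2.04) = (e^(2.04) - e^(-2.04))/(e^(2.04) + e^(-2.04)) = 0.9667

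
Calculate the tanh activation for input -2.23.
-0.9771

tanh(-2.23) = (e^(-2.23) - e^(2.23))/(e^(-2.23) + e^(2.23)) = -0.9771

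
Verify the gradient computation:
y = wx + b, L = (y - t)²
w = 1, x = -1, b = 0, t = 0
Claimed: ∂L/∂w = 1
Incorrect

y = (1)(-1) + 0 = -1
∂L/∂y = 2(y - t) = 2(-1 - 0) = -2
∂y/∂w = x = -1
∂L/∂w = -2 × -1 = 2

Claimed value: 1
Incorrect: The correct gradient is 2.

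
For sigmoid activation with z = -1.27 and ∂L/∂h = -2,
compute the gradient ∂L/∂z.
∂L/∂z = -0.3424

σ(-1.27) = 0.2193
σ'(-1.27) = σ(-1.27)(1 - σ(-1.27)) = 0.2193 × 0.7807 = 0.1712
∂L/∂z = ∂L/∂h · σ'(z) = -2 × 0.1712 = -0.3424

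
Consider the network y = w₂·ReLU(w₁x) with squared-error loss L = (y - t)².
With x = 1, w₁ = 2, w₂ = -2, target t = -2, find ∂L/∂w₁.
∂L/∂w₁ = 8

Forward pass:
z = w₁x = 2×1 = 2
h = ReLU(2) = 2
y = w₂h = -2×2 = -4

Backward pass:
∂L/∂y = 2(y - t) = 2(-4 - -2) = -4
∂y/∂h = w₂ = -2
∂h/∂z = 1 (ReLU derivative)
∂z/∂w₁ = x = 1

∂L/∂w₁ = -4 × -2 × 1 × 1 = 8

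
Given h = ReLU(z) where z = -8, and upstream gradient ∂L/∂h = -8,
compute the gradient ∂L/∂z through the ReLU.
∂L/∂z = 0

h = ReLU(-8) = 0
Since z < 0: ∂h/∂z = 0
∂L/∂z = ∂L/∂h · ∂h/∂z = -8 × 0 = 0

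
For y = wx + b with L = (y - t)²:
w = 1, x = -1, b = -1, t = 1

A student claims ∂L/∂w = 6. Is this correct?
Correct

y = (1)(-1) + -1 = -2
∂L/∂y = 2(y - t) = 2(-2 - 1) = -6
∂y/∂w = x = -1
∂L/∂w = -6 × -1 = 6

Claimed value: 6
Correct: The correct gradient is 6.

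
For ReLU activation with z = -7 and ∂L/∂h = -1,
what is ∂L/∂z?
∂L/∂z = 0

h = ReLU(-7) = 0
Since z < 0: ∂h/∂z = 0
∂L/∂z = ∂L/∂h · ∂h/∂z = -1 × 0 = 0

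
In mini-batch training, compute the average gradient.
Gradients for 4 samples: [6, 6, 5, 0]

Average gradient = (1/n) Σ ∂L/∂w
Average gradient = 4.25

Average = (1/4)(6 + 6 + 5 + 0) = 17/4 = 4.25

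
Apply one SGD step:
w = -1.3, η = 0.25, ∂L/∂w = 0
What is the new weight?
w_new = -1.3

w_new = w - η·∂L/∂w = -1.3 - 0.25×(0) = -1.3 - (0) = -1.3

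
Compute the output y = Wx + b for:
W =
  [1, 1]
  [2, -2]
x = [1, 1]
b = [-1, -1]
y = [1, -1]

Wx = [1×1 + 1×1, 2×1 + -2×1]
   = [2, 0]
y = Wx + b = [2 + -1, 0 + -1] = [1, -1]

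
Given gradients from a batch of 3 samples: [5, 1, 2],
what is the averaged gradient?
Average gradient = 2.667

Average = (1/3)(5 + 1 + 2) = 8/3 = 2.667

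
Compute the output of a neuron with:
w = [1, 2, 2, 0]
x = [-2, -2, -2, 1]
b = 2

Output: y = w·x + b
y = -8

y = (1)(-2) + (2)(-2) + (2)(-2) + (0)(1) + 2 = -8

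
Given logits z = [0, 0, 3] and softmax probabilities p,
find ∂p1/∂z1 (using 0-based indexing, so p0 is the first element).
∂p1/∂z1 = 0.04323

p = softmax(z) = [0.04528, 0.04528, 0.9094]
p1 = 0.04528

∂p1/∂z1 = p1(1 - p1) = 0.04528 × (1 - 0.04528) = 0.04323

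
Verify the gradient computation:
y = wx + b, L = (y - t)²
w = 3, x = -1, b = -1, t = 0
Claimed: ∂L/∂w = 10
Incorrect

y = (3)(-1) + -1 = -4
∂L/∂y = 2(y - t) = 2(-4 - 0) = -8
∂y/∂w = x = -1
∂L/∂w = -8 × -1 = 8

Claimed value: 10
Incorrect: The correct gradient is 8.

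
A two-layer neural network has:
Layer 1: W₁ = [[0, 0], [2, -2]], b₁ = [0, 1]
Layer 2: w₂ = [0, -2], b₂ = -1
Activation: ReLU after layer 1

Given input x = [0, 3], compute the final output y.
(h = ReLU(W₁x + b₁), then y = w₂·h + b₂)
y = -1

Layer 1 pre-activation: z₁ = [0, -5]
After ReLU: h = [0, 0]
Layer 2 output: y = 0×0 + -2×0 + -1 = -1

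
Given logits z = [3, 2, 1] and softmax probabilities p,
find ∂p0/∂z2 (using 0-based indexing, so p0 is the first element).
∂p0/∂z2 = -0.05989

p = softmax(z) = [0.6652, 0.2447, 0.09003]
p0 = 0.6652, p2 = 0.09003

∂p0/∂z2 = -p0 × p2 = -0.6652 × 0.09003 = -0.05989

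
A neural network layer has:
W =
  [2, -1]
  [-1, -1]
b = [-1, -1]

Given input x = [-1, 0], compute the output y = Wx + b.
y = [-3, 0]

Wx = [2×-1 + -1×0, -1×-1 + -1×0]
   = [-2, 1]
y = Wx + b = [-2 + -1, 1 + -1] = [-3, 0]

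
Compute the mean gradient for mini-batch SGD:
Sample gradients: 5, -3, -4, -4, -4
Average gradient = -2

Average = (1/5)(5 + -3 + -4 + -4 + -4) = -10/5 = -2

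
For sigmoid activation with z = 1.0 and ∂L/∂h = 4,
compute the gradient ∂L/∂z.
∂L/∂z = 0.7864

σ(1.0) = 0.7311
σ'(1.0) = σ(1.0)(1 - σ(1.0)) = 0.7311 × 0.2689 = 0.1966
∂L/∂z = ∂L/∂h · σ'(z) = 4 × 0.1966 = 0.7864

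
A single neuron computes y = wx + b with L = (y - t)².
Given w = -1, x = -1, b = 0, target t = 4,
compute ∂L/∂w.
∂L/∂w = 6

y = wx + b = (-1)(-1) + 0 = 1
∂L/∂y = 2(y - t) = 2(1 - 4) = -6
∂y/∂w = x = -1
∂L/∂w = ∂L/∂y · ∂y/∂w = -6 × -1 = 6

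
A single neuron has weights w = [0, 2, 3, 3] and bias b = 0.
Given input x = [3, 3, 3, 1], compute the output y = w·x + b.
y = 18

y = (0)(3) + (2)(3) + (3)(3) + (3)(1) + 0 = 18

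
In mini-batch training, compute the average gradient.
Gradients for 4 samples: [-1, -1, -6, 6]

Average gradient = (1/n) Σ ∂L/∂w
Average gradient = -0.5

Average = (1/4)(-1 + -1 + -6 + 6) = -2/4 = -0.5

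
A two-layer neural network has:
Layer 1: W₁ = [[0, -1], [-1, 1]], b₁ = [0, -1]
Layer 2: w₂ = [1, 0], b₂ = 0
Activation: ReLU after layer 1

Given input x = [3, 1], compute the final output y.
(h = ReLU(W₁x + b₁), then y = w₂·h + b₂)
y = 0

Layer 1 pre-activation: z₁ = [-1, -3]
After ReLU: h = [0, 0]
Layer 2 output: y = 1×0 + 0×0 + 0 = 0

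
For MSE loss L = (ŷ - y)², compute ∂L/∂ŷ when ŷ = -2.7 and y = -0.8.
∂L/∂ŷ = -3.8

∂L/∂ŷ = 2(ŷ - y) = 2(-2.7 - -0.8) = 2(-1.9) = -3.8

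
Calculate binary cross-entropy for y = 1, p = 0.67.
L = 0.4005

L = -1·log(0.67) - 0·log(0.33) = -log(0.67) = 0.4005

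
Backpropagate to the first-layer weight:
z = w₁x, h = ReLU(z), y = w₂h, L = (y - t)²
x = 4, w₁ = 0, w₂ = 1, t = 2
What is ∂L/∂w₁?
∂L/∂w₁ = 0

Forward pass:
z = w₁x = 0×4 = 0
h = ReLU(0) = 0
y = w₂h = 1×0 = 0

Backward pass:
∂L/∂y = 2(y - t) = 2(0 - 2) = -4
∂y/∂h = w₂ = 1
∂h/∂z = 0 (ReLU derivative)
∂z/∂w₁ = x = 4

∂L/∂w₁ = -4 × 1 × 0 × 4 = 0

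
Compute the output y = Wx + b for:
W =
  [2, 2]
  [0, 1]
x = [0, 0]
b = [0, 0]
y = [0, 0]

Wx = [2×0 + 2×0, 0×0 + 1×0]
   = [0, 0]
y = Wx + b = [0 + 0, 0 + 0] = [0, 0]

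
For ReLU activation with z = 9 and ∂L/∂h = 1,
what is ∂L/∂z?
∂L/∂z = 1

h = ReLU(9) = 9
Since z > 0: ∂h/∂z = 1
∂L/∂z = ∂L/∂h · ∂h/∂z = 1 × 1 = 1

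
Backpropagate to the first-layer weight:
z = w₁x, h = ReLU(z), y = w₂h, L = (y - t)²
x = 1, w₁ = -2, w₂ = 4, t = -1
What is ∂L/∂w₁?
∂L/∂w₁ = 0

Forward pass:
z = w₁x = -2×1 = -2
h = ReLU(-2) = 0
y = w₂h = 4×0 = 0

Backward pass:
∂L/∂y = 2(y - t) = 2(0 - -1) = 2
∂y/∂h = w₂ = 4
∂h/∂z = 0 (ReLU derivative)
∂z/∂w₁ = x = 1

∂L/∂w₁ = 2 × 4 × 0 × 1 = 0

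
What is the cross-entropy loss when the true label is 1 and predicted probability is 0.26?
L = 1.347

L = -1·log(0.26) - 0·log(0.74) = -log(0.26) = 1.347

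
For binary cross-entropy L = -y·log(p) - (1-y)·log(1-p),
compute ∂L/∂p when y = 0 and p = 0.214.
∂L/∂p = 1.272

∂L/∂p = -y/p + (1-y)/(1-p) = 0 + 1/0.786 = 1.272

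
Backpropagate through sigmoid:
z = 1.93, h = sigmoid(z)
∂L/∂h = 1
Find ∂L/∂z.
∂L/∂z = 0.1107

σ(1.93) = 0.8732
σ'(1.93) = σ(1.93)(1 - σ(1.93)) = 0.8732 × 0.1268 = 0.1107
∂L/∂z = ∂L/∂h · σ'(z) = 1 × 0.1107 = 0.1107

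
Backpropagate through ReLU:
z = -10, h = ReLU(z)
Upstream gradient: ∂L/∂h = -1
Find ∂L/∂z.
∂L/∂z = 0

h = ReLU(-10) = 0
Since z < 0: ∂h/∂z = 0
∂L/∂z = ∂L/∂h · ∂h/∂z = -1 × 0 = 0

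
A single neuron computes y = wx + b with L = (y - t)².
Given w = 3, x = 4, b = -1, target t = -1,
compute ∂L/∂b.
∂L/∂b = 24

y = wx + b = (3)(4) + -1 = 11
∂L/∂y = 2(y - t) = 2(11 - -1) = 24
∂y/∂b = 1
∂L/∂b = ∂L/∂y · ∂y/∂b = 24 × 1 = 24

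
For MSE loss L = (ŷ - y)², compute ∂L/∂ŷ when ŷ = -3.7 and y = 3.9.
∂L/∂ŷ = -15.2

∂L/∂ŷ = 2(ŷ - y) = 2(-3.7 - 3.9) = 2(-7.6) = -15.2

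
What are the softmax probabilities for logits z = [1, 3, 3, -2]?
p = [0.0632, 0.4668, 0.4668, 0.0031]

exp(z) = [2.718, 20.09, 20.09, 0.1353]
Sum = 43.02
p = [0.0632, 0.4668, 0.4668, 0.0031]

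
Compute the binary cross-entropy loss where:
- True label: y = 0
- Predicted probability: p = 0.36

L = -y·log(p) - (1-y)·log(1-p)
L = 0.4463

L = -0·log(0.36) - 1·log(0.64) = -log(0.64) = 0.4463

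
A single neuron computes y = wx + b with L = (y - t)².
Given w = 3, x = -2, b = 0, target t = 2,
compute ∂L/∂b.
∂L/∂b = -16

y = wx + b = (3)(-2) + 0 = -6
∂L/∂y = 2(y - t) = 2(-6 - 2) = -16
∂y/∂b = 1
∂L/∂b = ∂L/∂y · ∂y/∂b = -16 × 1 = -16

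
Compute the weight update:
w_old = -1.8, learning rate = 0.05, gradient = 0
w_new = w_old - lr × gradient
w_new = -1.8

w_new = w - η·∂L/∂w = -1.8 - 0.05×(0) = -1.8 - (0) = -1.8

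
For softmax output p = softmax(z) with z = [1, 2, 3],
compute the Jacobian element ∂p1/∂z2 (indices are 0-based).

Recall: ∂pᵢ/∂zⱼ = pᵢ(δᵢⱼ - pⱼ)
∂p1/∂z2 = -0.1628

p = softmax(z) = [0.09003, 0.2447, 0.6652]
p1 = 0.2447, p2 = 0.6652

∂p1/∂z2 = -p1 × p2 = -0.2447 × 0.6652 = -0.1628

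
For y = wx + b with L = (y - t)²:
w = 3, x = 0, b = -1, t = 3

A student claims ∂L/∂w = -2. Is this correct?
Incorrect

y = (3)(0) + -1 = -1
∂L/∂y = 2(y - t) = 2(-1 - 3) = -8
∂y/∂w = x = 0
∂L/∂w = -8 × 0 = 0

Claimed value: -2
Incorrect: The correct gradient is 0.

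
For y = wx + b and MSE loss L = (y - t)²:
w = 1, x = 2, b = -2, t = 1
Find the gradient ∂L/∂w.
∂L/∂w = -4

y = wx + b = (1)(2) + -2 = 0
∂L/∂y = 2(y - t) = 2(0 - 1) = -2
∂y/∂w = x = 2
∂L/∂w = ∂L/∂y · ∂y/∂w = -2 × 2 = -4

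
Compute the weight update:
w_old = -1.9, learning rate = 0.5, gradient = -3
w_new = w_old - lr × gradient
w_new = -0.4

w_new = w - η·∂L/∂w = -1.9 - 0.5×(-3) = -1.9 - (-1.5) = -0.4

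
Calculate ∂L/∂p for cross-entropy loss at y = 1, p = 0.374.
∂L/∂p = -2.674

∂L/∂p = -y/p + (1-y)/(1-p) = -1/0.374 + 0 = -2.674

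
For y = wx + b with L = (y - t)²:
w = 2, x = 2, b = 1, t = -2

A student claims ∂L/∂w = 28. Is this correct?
Correct

y = (2)(2) + 1 = 5
∂L/∂y = 2(y - t) = 2(5 - -2) = 14
∂y/∂w = x = 2
∂L/∂w = 14 × 2 = 28

Claimed value: 28
Correct: The correct gradient is 28.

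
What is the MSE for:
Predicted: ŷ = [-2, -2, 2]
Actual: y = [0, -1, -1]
MSE = 4.667

MSE = (1/3)((-2-0)² + (-2--1)² + (2--1)²) = (1/3)(4 + 1 + 9) = 4.667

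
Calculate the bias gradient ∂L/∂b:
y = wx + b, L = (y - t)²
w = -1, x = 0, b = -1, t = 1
∂L/∂b = -4

y = wx + b = (-1)(0) + -1 = -1
∂L/∂y = 2(y - t) = 2(-1 - 1) = -4
∂y/∂b = 1
∂L/∂b = ∂L/∂y · ∂y/∂b = -4 × 1 = -4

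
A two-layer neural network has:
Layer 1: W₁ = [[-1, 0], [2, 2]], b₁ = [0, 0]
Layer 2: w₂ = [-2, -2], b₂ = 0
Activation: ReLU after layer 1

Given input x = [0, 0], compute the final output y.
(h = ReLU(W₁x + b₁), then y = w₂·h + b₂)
y = 0

Layer 1 pre-activation: z₁ = [0, 0]
After ReLU: h = [0, 0]
Layer 2 output: y = -2×0 + -2×0 + 0 = 0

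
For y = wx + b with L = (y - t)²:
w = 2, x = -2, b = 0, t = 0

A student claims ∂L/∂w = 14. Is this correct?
Incorrect

y = (2)(-2) + 0 = -4
∂L/∂y = 2(y - t) = 2(-4 - 0) = -8
∂y/∂w = x = -2
∂L/∂w = -8 × -2 = 16

Claimed value: 14
Incorrect: The correct gradient is 16.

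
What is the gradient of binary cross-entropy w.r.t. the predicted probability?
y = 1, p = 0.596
∂L/∂p = -1.678

∂L/∂p = -y/p + (1-y)/(1-p) = -1/0.596 + 0 = -1.678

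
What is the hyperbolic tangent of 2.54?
0.9876

tanh(2.54) = (e^(2.54) - e^(-2.54))/(e^(2.54) + e^(-2.54)) = 0.9876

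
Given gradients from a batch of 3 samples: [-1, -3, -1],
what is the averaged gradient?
Average gradient = -1.667

Average = (1/3)(-1 + -3 + -1) = -5/3 = -1.667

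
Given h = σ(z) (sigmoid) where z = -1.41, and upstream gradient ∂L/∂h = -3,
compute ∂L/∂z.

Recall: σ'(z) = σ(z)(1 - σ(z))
∂L/∂z = -0.4732

σ(-1.41) = 0.1962
σ'(-1.41) = σ(-1.41)(1 - σ(-1.41)) = 0.1962 × 0.8038 = 0.1577
∂L/∂z = ∂L/∂h · σ'(z) = -3 × 0.1577 = -0.4732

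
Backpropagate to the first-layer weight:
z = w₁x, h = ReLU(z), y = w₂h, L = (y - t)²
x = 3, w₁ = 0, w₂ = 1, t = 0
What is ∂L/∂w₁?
∂L/∂w₁ = 0

Forward pass:
z = w₁x = 0×3 = 0
h = ReLU(0) = 0
y = w₂h = 1×0 = 0

Backward pass:
∂L/∂y = 2(y - t) = 2(0 - 0) = 0
∂y/∂h = w₂ = 1
∂h/∂z = 0 (ReLU derivative)
∂z/∂w₁ = x = 3

∂L/∂w₁ = 0 × 1 × 0 × 3 = 0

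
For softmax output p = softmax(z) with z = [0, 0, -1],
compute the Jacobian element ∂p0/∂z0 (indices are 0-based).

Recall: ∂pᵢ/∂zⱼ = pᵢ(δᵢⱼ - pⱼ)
∂p0/∂z0 = 0.244

p = softmax(z) = [0.4223, 0.4223, 0.1554]
p0 = 0.4223

∂p0/∂z0 = p0(1 - p0) = 0.4223 × (1 - 0.4223) = 0.244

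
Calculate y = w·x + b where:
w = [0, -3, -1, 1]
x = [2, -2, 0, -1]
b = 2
y = 7

y = (0)(2) + (-3)(-2) + (-1)(0) + (1)(-1) + 2 = 7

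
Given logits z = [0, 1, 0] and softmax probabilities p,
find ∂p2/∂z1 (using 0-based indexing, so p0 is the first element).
∂p2/∂z1 = -0.1221

p = softmax(z) = [0.2119, 0.5761, 0.2119]
p2 = 0.2119, p1 = 0.5761

∂p2/∂z1 = -p2 × p1 = -0.2119 × 0.5761 = -0.1221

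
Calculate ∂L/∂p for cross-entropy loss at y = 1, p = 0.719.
∂L/∂p = -1.391

∂L/∂p = -y/p + (1-y)/(1-p) = -1/0.719 + 0 = -1.391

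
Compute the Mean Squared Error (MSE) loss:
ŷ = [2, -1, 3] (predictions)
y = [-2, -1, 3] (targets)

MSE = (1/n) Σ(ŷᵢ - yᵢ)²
MSE = 5.333

MSE = (1/3)((2--2)² + (-1--1)² + (3-3)²) = (1/3)(16 + 0 + 0) = 5.333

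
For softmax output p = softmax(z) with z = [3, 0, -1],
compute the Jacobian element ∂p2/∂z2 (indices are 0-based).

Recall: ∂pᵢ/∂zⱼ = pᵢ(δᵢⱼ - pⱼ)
∂p2/∂z2 = 0.01685

p = softmax(z) = [0.9362, 0.04661, 0.01715]
p2 = 0.01715

∂p2/∂z2 = p2(1 - p2) = 0.01715 × (1 - 0.01715) = 0.01685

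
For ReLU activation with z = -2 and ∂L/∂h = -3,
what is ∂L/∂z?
∂L/∂z = 0

h = ReLU(-2) = 0
Since z < 0: ∂h/∂z = 0
∂L/∂z = ∂L/∂h · ∂h/∂z = -3 × 0 = 0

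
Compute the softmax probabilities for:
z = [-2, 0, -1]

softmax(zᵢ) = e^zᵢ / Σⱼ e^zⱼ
p = [0.09, 0.6652, 0.2447]

exp(z) = [0.1353, 1, 0.3679]
Sum = 1.503
p = [0.09, 0.6652, 0.2447]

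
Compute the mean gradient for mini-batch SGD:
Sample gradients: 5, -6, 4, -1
Average gradient = 0.5

Average = (1/4)(5 + -6 + 4 + -1) = 2/4 = 0.5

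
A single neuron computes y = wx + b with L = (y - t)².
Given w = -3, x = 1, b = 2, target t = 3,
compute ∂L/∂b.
∂L/∂b = -8

y = wx + b = (-3)(1) + 2 = -1
∂L/∂y = 2(y - t) = 2(-1 - 3) = -8
∂y/∂b = 1
∂L/∂b = ∂L/∂y · ∂y/∂b = -8 × 1 = -8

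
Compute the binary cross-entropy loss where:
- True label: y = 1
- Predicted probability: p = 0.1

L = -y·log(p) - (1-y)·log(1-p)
L = 2.303

L = -1·log(0.1) - 0·log(0.9) = -log(0.1) = 2.303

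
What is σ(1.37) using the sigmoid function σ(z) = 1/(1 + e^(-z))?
0.7974

sigmoid(1.37) = 1/(1 + e^(-1.37)) = 1/(1 + 0.2541) = 0.7974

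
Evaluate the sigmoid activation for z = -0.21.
0.4477

sigmoid(-0.21) = 1/(1 + e^(0.21)) = 1/(1 + 1.234) = 0.4477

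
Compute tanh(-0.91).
-0.7211

tanh(-0.91) = (e^(-0.91) - e^(0.91))/(e^(-0.91) + e^(0.91)) = -0.7211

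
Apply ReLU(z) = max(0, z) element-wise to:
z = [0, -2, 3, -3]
h = [0, 0, 3, 0]

ReLU applied element-wise: max(0,0)=0, max(0,-2)=0, max(0,3)=3, max(0,-3)=0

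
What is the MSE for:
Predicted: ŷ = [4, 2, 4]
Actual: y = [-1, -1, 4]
MSE = 11.33

MSE = (1/3)((4--1)² + (2--1)² + (4-4)²) = (1/3)(25 + 9 + 0) = 11.33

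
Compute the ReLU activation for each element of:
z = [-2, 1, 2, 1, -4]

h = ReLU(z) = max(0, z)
h = [0, 1, 2, 1, 0]

ReLU applied element-wise: max(0,-2)=0, max(0,1)=1, max(0,2)=2, max(0,1)=1, max(0,-4)=0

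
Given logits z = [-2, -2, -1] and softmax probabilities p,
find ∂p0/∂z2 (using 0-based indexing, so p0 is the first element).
∂p0/∂z2 = -0.1221

p = softmax(z) = [0.2119, 0.2119, 0.5761]
p0 = 0.2119, p2 = 0.5761

∂p0/∂z2 = -p0 × p2 = -0.2119 × 0.5761 = -0.1221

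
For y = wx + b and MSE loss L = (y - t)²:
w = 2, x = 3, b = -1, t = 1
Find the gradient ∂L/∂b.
∂L/∂b = 8

y = wx + b = (2)(3) + -1 = 5
∂L/∂y = 2(y - t) = 2(5 - 1) = 8
∂y/∂b = 1
∂L/∂b = ∂L/∂y · ∂y/∂b = 8 × 1 = 8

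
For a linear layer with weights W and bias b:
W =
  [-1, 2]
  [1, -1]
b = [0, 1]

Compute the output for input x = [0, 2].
y = [4, -1]

Wx = [-1×0 + 2×2, 1×0 + -1×2]
   = [4, -2]
y = Wx + b = [4 + 0, -2 + 1] = [4, -1]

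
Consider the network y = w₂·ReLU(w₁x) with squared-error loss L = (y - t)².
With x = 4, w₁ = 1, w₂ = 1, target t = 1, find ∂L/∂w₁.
∂L/∂w₁ = 24

Forward pass:
z = w₁x = 1×4 = 4
h = ReLU(4) = 4
y = w₂h = 1×4 = 4

Backward pass:
∂L/∂y = 2(y - t) = 2(4 - 1) = 6
∂y/∂h = w₂ = 1
∂h/∂z = 1 (ReLU derivative)
∂z/∂w₁ = x = 4

∂L/∂w₁ = 6 × 1 × 1 × 4 = 24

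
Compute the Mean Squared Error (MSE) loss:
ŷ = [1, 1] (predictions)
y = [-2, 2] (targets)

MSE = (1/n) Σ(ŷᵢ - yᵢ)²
MSE = 5

MSE = (1/2)((1--2)² + (1-2)²) = (1/2)(9 + 1) = 5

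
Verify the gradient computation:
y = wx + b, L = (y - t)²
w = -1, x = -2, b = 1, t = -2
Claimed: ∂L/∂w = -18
Incorrect

y = (-1)(-2) + 1 = 3
∂L/∂y = 2(y - t) = 2(3 - -2) = 10
∂y/∂w = x = -2
∂L/∂w = 10 × -2 = -20

Claimed value: -18
Incorrect: The correct gradient is -20.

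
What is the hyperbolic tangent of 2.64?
0.9899

tanh(2.64) = (e^(2.64) - e^(-2.64))/(e^(2.64) + e^(-2.64)) = 0.9899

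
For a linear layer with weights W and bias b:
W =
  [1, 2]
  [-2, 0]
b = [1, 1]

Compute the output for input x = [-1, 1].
y = [2, 3]

Wx = [1×-1 + 2×1, -2×-1 + 0×1]
   = [1, 2]
y = Wx + b = [1 + 1, 2 + 1] = [2, 3]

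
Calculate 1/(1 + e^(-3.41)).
0.968

sigmoid(3.41) = 1/(1 + e^(-3.41)) = 1/(1 + 0.03304) = 0.968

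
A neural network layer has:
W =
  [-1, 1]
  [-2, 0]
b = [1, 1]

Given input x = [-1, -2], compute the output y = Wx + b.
y = [0, 3]

Wx = [-1×-1 + 1×-2, -2×-1 + 0×-2]
   = [-1, 2]
y = Wx + b = [-1 + 1, 2 + 1] = [0, 3]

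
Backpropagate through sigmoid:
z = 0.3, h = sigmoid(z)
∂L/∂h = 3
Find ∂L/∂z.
∂L/∂z = 0.7334

σ(0.3) = 0.5744
σ'(0.3) = σ(0.3)(1 - σ(0.3)) = 0.5744 × 0.4256 = 0.2445
∂L/∂z = ∂L/∂h · σ'(z) = 3 × 0.2445 = 0.7334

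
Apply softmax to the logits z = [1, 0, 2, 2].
p = [0.147, 0.0541, 0.3995, 0.3995]

exp(z) = [2.718, 1, 7.389, 7.389]
Sum = 18.5
p = [0.147, 0.0541, 0.3995, 0.3995]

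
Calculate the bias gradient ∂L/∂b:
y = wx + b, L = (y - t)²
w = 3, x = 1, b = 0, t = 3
∂L/∂b = 0

y = wx + b = (3)(1) + 0 = 3
∂L/∂y = 2(y - t) = 2(3 - 3) = 0
∂y/∂b = 1
∂L/∂b = ∂L/∂y · ∂y/∂b = 0 × 1 = 0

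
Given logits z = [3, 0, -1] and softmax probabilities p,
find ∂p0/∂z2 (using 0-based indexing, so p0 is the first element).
∂p0/∂z2 = -0.01605

p = softmax(z) = [0.9362, 0.04661, 0.01715]
p0 = 0.9362, p2 = 0.01715

∂p0/∂z2 = -p0 × p2 = -0.9362 × 0.01715 = -0.01605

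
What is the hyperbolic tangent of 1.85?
0.9517

tanh(1.85) = (e^(1.85) - e^(-1.85))/(e^(1.85) + e^(-1.85)) = 0.9517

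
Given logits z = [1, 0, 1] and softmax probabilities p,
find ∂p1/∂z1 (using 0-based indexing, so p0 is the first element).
∂p1/∂z1 = 0.1312

p = softmax(z) = [0.4223, 0.1554, 0.4223]
p1 = 0.1554

∂p1/∂z1 = p1(1 - p1) = 0.1554 × (1 - 0.1554) = 0.1312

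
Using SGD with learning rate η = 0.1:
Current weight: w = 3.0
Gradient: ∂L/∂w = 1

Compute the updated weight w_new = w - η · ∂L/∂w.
w_new = 2.9

w_new = w - η·∂L/∂w = 3.0 - 0.1×(1) = 3.0 - (0.1) = 2.9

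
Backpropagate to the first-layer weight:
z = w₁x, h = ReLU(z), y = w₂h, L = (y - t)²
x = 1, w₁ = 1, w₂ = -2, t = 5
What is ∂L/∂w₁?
∂L/∂w₁ = 28

Forward pass:
z = w₁x = 1×1 = 1
h = ReLU(1) = 1
y = w₂h = -2×1 = -2

Backward pass:
∂L/∂y = 2(y - t) = 2(-2 - 5) = -14
∂y/∂h = w₂ = -2
∂h/∂z = 1 (ReLU derivative)
∂z/∂w₁ = x = 1

∂L/∂w₁ = -14 × -2 × 1 × 1 = 28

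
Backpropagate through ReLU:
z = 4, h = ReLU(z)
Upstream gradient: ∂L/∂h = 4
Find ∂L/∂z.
∂L/∂z = 4

h = ReLU(4) = 4
Since z > 0: ∂h/∂z = 1
∂L/∂z = ∂L/∂h · ∂h/∂z = 4 × 1 = 4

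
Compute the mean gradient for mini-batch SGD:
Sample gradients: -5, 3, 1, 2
Average gradient = 0.25

Average = (1/4)(-5 + 3 + 1 + 2) = 1/4 = 0.25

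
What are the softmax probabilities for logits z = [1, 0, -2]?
p = [0.7054, 0.2595, 0.0351]

exp(z) = [2.718, 1, 0.1353]
Sum = 3.854
p = [0.7054, 0.2595, 0.0351]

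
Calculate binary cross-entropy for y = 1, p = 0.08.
L = 2.526

L = -1·log(0.08) - 0·log(0.92) = -log(0.08) = 2.526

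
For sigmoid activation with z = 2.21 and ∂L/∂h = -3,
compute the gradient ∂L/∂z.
∂L/∂z = -0.2673

σ(2.21) = 0.9011
σ'(2.21) = σ(2.21)(1 - σ(2.21)) = 0.9011 × 0.09886 = 0.08908
∂L/∂z = ∂L/∂h · σ'(z) = -3 × 0.08908 = -0.2673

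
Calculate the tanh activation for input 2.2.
0.9757

tanh(2.2) = (e^(2.2) - e^(-2.2))/(e^(2.2) + e^(-2.2)) = 0.9757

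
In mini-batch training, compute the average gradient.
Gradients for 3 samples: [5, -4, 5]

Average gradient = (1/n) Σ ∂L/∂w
Average gradient = 2

Average = (1/3)(5 + -4 + 5) = 6/3 = 2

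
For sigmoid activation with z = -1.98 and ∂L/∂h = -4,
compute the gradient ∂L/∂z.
∂L/∂z = -0.4264

σ(-1.98) = 0.1213
σ'(-1.98) = σ(-1.98)(1 - σ(-1.98)) = 0.1213 × 0.8787 = 0.1066
∂L/∂z = ∂L/∂h · σ'(z) = -4 × 0.1066 = -0.4264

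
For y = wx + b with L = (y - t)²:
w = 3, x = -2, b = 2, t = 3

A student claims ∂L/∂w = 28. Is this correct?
Correct

y = (3)(-2) + 2 = -4
∂L/∂y = 2(y - t) = 2(-4 - 3) = -14
∂y/∂w = x = -2
∂L/∂w = -14 × -2 = 28

Claimed value: 28
Correct: The correct gradient is 28.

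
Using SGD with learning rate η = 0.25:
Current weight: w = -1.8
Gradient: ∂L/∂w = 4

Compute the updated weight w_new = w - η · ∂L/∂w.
w_new = -2.8

w_new = w - η·∂L/∂w = -1.8 - 0.25×(4) = -1.8 - (1) = -2.8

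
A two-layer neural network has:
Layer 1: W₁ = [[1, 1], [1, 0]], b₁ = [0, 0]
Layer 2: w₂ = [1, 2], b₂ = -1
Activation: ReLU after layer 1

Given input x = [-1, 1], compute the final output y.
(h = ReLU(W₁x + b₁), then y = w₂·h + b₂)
y = -1

Layer 1 pre-activation: z₁ = [0, -1]
After ReLU: h = [0, 0]
Layer 2 output: y = 1×0 + 2×0 + -1 = -1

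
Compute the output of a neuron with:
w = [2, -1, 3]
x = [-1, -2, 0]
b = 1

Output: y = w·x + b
y = 1

y = (2)(-1) + (-1)(-2) + (3)(0) + 1 = 1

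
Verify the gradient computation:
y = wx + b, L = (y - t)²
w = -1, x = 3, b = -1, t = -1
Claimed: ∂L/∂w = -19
Incorrect

y = (-1)(3) + -1 = -4
∂L/∂y = 2(y - t) = 2(-4 - -1) = -6
∂y/∂w = x = 3
∂L/∂w = -6 × 3 = -18

Claimed value: -19
Incorrect: The correct gradient is -18.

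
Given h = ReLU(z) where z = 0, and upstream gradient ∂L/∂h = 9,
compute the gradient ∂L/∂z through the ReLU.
∂L/∂z = 0

h = ReLU(0) = 0
At z = 0: ∂h/∂z = 0 (by convention)
∂L/∂z = ∂L/∂h · ∂h/∂z = 9 × 0 = 0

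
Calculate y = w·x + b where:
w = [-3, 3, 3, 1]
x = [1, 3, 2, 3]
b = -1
y = 14

y = (-3)(1) + (3)(3) + (3)(2) + (1)(3) + -1 = 14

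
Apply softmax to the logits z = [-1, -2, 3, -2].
p = [0.0178, 0.0065, 0.9692, 0.0065]

exp(z) = [0.3679, 0.1353, 20.09, 0.1353]
Sum = 20.72
p = [0.0178, 0.0065, 0.9692, 0.0065]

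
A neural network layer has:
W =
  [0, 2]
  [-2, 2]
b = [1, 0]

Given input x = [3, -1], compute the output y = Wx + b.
y = [-1, -8]

Wx = [0×3 + 2×-1, -2×3 + 2×-1]
   = [-2, -8]
y = Wx + b = [-2 + 1, -8 + 0] = [-1, -8]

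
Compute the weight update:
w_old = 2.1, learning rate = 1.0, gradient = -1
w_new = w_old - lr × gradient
w_new = 3.1

w_new = w - η·∂L/∂w = 2.1 - 1.0×(-1) = 2.1 - (-1) = 3.1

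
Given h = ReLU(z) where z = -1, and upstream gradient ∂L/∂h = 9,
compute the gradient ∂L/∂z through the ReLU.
∂L/∂z = 0

h = ReLU(-1) = 0
Since z < 0: ∂h/∂z = 0
∂L/∂z = ∂L/∂h · ∂h/∂z = 9 × 0 = 0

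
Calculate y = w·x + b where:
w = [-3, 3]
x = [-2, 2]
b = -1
y = 11

y = (-3)(-2) + (3)(2) + -1 = 11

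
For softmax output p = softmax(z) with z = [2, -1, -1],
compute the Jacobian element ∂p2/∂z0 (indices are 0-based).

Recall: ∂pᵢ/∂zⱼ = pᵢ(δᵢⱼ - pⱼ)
∂p2/∂z0 = -0.04118

p = softmax(z) = [0.9094, 0.04528, 0.04528]
p2 = 0.04528, p0 = 0.9094

∂p2/∂z0 = -p2 × p0 = -0.04528 × 0.9094 = -0.04118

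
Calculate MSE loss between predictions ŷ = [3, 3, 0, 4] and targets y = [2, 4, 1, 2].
MSE = 1.75

MSE = (1/4)((3-2)² + (3-4)² + (0-1)² + (4-2)²) = (1/4)(1 + 1 + 1 + 4) = 1.75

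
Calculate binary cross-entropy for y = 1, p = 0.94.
L = 0.06188

L = -1·log(0.94) - 0·log(0.06) = -log(0.94) = 0.06188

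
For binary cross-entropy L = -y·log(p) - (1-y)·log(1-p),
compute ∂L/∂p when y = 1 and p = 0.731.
∂L/∂p = -1.368

∂L/∂p = -y/p + (1-y)/(1-p) = -1/0.731 + 0 = -1.368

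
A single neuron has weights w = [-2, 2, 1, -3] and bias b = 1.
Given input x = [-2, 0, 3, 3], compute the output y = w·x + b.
y = -1

y = (-2)(-2) + (2)(0) + (1)(3) + (-3)(3) + 1 = -1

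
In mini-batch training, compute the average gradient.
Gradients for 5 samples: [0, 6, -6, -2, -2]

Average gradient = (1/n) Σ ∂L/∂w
Average gradient = -0.8

Average = (1/5)(0 + 6 + -6 + -2 + -2) = -4/5 = -0.8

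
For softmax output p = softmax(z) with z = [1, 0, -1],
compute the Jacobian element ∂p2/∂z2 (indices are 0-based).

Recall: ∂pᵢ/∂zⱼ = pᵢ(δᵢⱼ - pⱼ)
∂p2/∂z2 = 0.08193

p = softmax(z) = [0.6652, 0.2447, 0.09003]
p2 = 0.09003

∂p2/∂z2 = p2(1 - p2) = 0.09003 × (1 - 0.09003) = 0.08193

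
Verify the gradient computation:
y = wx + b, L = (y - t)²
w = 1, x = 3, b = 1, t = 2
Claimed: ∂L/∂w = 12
Correct

y = (1)(3) + 1 = 4
∂L/∂y = 2(y - t) = 2(4 - 2) = 4
∂y/∂w = x = 3
∂L/∂w = 4 × 3 = 12

Claimed value: 12
Correct: The correct gradient is 12.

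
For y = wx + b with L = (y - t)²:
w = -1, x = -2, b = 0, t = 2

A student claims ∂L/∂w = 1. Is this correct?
Incorrect

y = (-1)(-2) + 0 = 2
∂L/∂y = 2(y - t) = 2(2 - 2) = 0
∂y/∂w = x = -2
∂L/∂w = 0 × -2 = 0

Claimed value: 1
Incorrect: The correct gradient is 0.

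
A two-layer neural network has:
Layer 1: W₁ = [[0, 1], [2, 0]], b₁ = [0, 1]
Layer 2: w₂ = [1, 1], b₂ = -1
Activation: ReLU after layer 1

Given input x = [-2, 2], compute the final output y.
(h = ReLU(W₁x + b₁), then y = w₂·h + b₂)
y = 1

Layer 1 pre-activation: z₁ = [2, -3]
After ReLU: h = [2, 0]
Layer 2 output: y = 1×2 + 1×0 + -1 = 1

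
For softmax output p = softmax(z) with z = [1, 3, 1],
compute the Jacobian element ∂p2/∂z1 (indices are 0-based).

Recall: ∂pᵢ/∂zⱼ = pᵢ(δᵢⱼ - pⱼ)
∂p2/∂z1 = -0.08382

p = softmax(z) = [0.1065, 0.787, 0.1065]
p2 = 0.1065, p1 = 0.787

∂p2/∂z1 = -p2 × p1 = -0.1065 × 0.787 = -0.08382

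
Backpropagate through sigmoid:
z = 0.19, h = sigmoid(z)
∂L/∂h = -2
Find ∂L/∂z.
∂L/∂z = -0.4955

σ(0.19) = 0.5474
σ'(0.19) = σ(0.19)(1 - σ(0.19)) = 0.5474 × 0.4526 = 0.2478
∂L/∂z = ∂L/∂h · σ'(z) = -2 × 0.2478 = -0.4955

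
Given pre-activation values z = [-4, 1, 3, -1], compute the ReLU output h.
h = [0, 1, 3, 0]

ReLU applied element-wise: max(0,-4)=0, max(0,1)=1, max(0,3)=3, max(0,-1)=0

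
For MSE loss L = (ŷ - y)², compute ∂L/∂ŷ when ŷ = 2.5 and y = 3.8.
∂L/∂ŷ = -2.6

∂L/∂ŷ = 2(ŷ - y) = 2(2.5 - 3.8) = 2(-1.3) = -2.6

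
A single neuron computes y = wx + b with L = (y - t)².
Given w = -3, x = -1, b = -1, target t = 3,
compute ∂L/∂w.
∂L/∂w = 2

y = wx + b = (-3)(-1) + -1 = 2
∂L/∂y = 2(y - t) = 2(2 - 3) = -2
∂y/∂w = x = -1
∂L/∂w = ∂L/∂y · ∂y/∂w = -2 × -1 = 2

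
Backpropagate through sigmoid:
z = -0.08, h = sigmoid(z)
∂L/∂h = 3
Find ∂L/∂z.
∂L/∂z = 0.7488

σ(-0.08) = 0.48
σ'(-0.08) = σ(-0.08)(1 - σ(-0.08)) = 0.48 × 0.52 = 0.2496
∂L/∂z = ∂L/∂h · σ'(z) = 3 × 0.2496 = 0.7488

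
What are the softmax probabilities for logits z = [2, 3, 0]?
p = [0.2595, 0.7054, 0.0351]

exp(z) = [7.389, 20.09, 1]
Sum = 28.47
p = [0.2595, 0.7054, 0.0351]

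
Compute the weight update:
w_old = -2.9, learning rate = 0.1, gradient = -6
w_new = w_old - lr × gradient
w_new = -2.3

w_new = w - η·∂L/∂w = -2.9 - 0.1×(-6) = -2.9 - (-0.6) = -2.3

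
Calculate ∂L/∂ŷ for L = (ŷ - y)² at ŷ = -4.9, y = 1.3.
∂L/∂ŷ = -12.4

∂L/∂ŷ = 2(ŷ - y) = 2(-4.9 - 1.3) = 2(-6.2) = -12.4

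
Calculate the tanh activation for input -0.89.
-0.7114

tanh(-0.89) = (e^(-0.89) - e^(0.89))/(e^(-0.89) + e^(0.89)) = -0.7114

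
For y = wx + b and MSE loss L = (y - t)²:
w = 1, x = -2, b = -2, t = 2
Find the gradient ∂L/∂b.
∂L/∂b = -12

y = wx + b = (1)(-2) + -2 = -4
∂L/∂y = 2(y - t) = 2(-4 - 2) = -12
∂y/∂b = 1
∂L/∂b = ∂L/∂y · ∂y/∂b = -12 × 1 = -12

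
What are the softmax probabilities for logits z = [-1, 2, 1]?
p = [0.0351, 0.7054, 0.2595]

exp(z) = [0.3679, 7.389, 2.718]
Sum = 10.48
p = [0.0351, 0.7054, 0.2595]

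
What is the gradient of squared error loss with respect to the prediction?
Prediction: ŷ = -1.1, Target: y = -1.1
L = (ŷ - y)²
∂L/∂ŷ = 0.0

∂L/∂ŷ = 2(ŷ - y) = 2(-1.1 - -1.1) = 2(0.0) = 0.0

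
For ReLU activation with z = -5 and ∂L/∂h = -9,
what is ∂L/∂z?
∂L/∂z = 0

h = ReLU(-5) = 0
Since z < 0: ∂h/∂z = 0
∂L/∂z = ∂L/∂h · ∂h/∂z = -9 × 0 = 0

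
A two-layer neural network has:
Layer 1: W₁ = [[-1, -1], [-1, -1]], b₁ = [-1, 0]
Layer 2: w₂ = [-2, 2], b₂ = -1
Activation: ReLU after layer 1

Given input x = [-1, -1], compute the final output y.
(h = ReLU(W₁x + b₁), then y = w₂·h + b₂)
y = 1

Layer 1 pre-activation: z₁ = [1, 2]
After ReLU: h = [1, 2]
Layer 2 output: y = -2×1 + 2×2 + -1 = 1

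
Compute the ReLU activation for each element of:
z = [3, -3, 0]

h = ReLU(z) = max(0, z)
h = [3, 0, 0]

ReLU applied element-wise: max(0,3)=3, max(0,-3)=0, max(0,0)=0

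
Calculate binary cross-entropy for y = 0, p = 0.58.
L = 0.8675

L = -0·log(0.58) - 1·log(0.42) = -log(0.42) = 0.8675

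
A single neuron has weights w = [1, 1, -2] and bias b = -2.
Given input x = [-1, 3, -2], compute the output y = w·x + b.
y = 4

y = (1)(-1) + (1)(3) + (-2)(-2) + -2 = 4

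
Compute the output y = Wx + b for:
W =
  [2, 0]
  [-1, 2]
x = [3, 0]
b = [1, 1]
y = [7, -2]

Wx = [2×3 + 0×0, -1×3 + 2×0]
   = [6, -3]
y = Wx + b = [6 + 1, -3 + 1] = [7, -2]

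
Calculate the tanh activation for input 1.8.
0.9468

tanh(1.8) = (e^(1.8) - e^(-1.8))/(e^(1.8) + e^(-1.8)) = 0.9468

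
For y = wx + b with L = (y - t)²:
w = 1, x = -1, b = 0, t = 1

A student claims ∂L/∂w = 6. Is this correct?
Incorrect

y = (1)(-1) + 0 = -1
∂L/∂y = 2(y - t) = 2(-1 - 1) = -4
∂y/∂w = x = -1
∂L/∂w = -4 × -1 = 4

Claimed value: 6
Incorrect: The correct gradient is 4.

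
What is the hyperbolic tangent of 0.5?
0.4621

tanh(0.5) = (e^(0.5) - e^(-0.5))/(e^(0.5) + e^(-0.5)) = 0.4621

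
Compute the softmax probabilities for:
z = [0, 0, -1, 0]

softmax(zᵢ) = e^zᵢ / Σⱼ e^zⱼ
p = [0.2969, 0.2969, 0.1092, 0.2969]

exp(z) = [1, 1, 0.3679, 1]
Sum = 3.368
p = [0.2969, 0.2969, 0.1092, 0.2969]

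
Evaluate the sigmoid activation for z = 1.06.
0.7427

sigmoid(1.06) = 1/(1 + e^(-1.06)) = 1/(1 + 0.3465) = 0.7427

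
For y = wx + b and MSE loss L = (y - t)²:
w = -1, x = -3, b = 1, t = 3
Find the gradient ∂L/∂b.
∂L/∂b = 2

y = wx + b = (-1)(-3) + 1 = 4
∂L/∂y = 2(y - t) = 2(4 - 3) = 2
∂y/∂b = 1
∂L/∂b = ∂L/∂y · ∂y/∂b = 2 × 1 = 2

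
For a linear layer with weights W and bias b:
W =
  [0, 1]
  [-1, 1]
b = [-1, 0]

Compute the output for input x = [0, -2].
y = [-3, -2]

Wx = [0×0 + 1×-2, -1×0 + 1×-2]
   = [-2, -2]
y = Wx + b = [-2 + -1, -2 + 0] = [-3, -2]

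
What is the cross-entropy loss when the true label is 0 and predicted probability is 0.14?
L = 0.1508

L = -0·log(0.14) - 1·log(0.86) = -log(0.86) = 0.1508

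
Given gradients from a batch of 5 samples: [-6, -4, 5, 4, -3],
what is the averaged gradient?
Average gradient = -0.8

Average = (1/5)(-6 + -4 + 5 + 4 + -3) = -4/5 = -0.8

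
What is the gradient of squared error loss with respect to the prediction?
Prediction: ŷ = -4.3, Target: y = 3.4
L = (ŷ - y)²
∂L/∂ŷ = -15.4

∂L/∂ŷ = 2(ŷ - y) = 2(-4.3 - 3.4) = 2(-7.7) = -15.4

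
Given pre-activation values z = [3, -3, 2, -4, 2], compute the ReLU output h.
h = [3, 0, 2, 0, 2]

ReLU applied element-wise: max(0,3)=3, max(0,-3)=0, max(0,2)=2, max(0,-4)=0, max(0,2)=2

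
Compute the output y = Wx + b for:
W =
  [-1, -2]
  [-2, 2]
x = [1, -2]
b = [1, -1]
y = [4, -7]

Wx = [-1×1 + -2×-2, -2×1 + 2×-2]
   = [3, -6]
y = Wx + b = [3 + 1, -6 + -1] = [4, -7]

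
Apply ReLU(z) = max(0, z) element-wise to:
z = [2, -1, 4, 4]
h = [2, 0, 4, 4]

ReLU applied element-wise: max(0,2)=2, max(0,-1)=0, max(0,4)=4, max(0,4)=4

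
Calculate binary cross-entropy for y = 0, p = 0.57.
L = 0.844

L = -0·log(0.57) - 1·log(0.43) = -log(0.43) = 0.844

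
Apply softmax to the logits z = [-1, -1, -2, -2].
p = [0.3655, 0.3655, 0.1345, 0.1345]

exp(z) = [0.3679, 0.3679, 0.1353, 0.1353]
Sum = 1.006
p = [0.3655, 0.3655, 0.1345, 0.1345]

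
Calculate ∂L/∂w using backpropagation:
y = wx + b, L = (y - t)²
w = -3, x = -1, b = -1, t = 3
∂L/∂w = 2

y = wx + b = (-3)(-1) + -1 = 2
∂L/∂y = 2(y - t) = 2(2 - 3) = -2
∂y/∂w = x = -1
∂L/∂w = ∂L/∂y · ∂y/∂w = -2 × -1 = 2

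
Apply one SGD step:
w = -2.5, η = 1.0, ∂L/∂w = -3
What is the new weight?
w_new = 0.5

w_new = w - η·∂L/∂w = -2.5 - 1.0×(-3) = -2.5 - (-3) = 0.5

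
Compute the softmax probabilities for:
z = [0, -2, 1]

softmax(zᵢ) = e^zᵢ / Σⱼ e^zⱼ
p = [0.2595, 0.0351, 0.7054]

exp(z) = [1, 0.1353, 2.718]
Sum = 3.854
p = [0.2595, 0.0351, 0.7054]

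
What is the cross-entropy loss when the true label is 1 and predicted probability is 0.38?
L = 0.9676

L = -1·log(0.38) - 0·log(0.62) = -log(0.38) = 0.9676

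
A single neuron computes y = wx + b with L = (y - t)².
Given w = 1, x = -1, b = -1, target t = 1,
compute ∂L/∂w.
∂L/∂w = 6

y = wx + b = (1)(-1) + -1 = -2
∂L/∂y = 2(y - t) = 2(-2 - 1) = -6
∂y/∂w = x = -1
∂L/∂w = ∂L/∂y · ∂y/∂w = -6 × -1 = 6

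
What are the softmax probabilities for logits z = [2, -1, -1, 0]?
p = [0.8098, 0.0403, 0.0403, 0.1096]

exp(z) = [7.389, 0.3679, 0.3679, 1]
Sum = 9.125
p = [0.8098, 0.0403, 0.0403, 0.1096]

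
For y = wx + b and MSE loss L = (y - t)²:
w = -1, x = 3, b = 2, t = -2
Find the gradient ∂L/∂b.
∂L/∂b = 2

y = wx + b = (-1)(3) + 2 = -1
∂L/∂y = 2(y - t) = 2(-1 - -2) = 2
∂y/∂b = 1
∂L/∂b = ∂L/∂y · ∂y/∂b = 2 × 1 = 2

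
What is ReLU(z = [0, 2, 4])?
h = [0, 2, 4]

ReLU applied element-wise: max(0,0)=0, max(0,2)=2, max(0,4)=4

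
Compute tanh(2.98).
0.9949

tanh(2.98) = (e^(2.98) - e^(-2.98))/(e^(2.98) + e^(-2.98)) = 0.9949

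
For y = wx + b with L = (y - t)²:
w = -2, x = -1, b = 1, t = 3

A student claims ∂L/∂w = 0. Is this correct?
Correct

y = (-2)(-1) + 1 = 3
∂L/∂y = 2(y - t) = 2(3 - 3) = 0
∂y/∂w = x = -1
∂L/∂w = 0 × -1 = 0

Claimed value: 0
Correct: The correct gradient is 0.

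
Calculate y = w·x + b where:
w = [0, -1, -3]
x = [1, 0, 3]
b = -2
y = -11

y = (0)(1) + (-1)(0) + (-3)(3) + -2 = -11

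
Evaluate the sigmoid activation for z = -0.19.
0.4526

sigmoid(-0.19) = 1/(1 + e^(0.19)) = 1/(1 + 1.209) = 0.4526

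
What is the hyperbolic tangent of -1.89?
-0.9554

tanh(-1.89) = (e^(-1.89) - e^(1.89))/(e^(-1.89) + e^(1.89)) = -0.9554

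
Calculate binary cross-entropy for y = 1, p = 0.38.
L = 0.9676

L = -1·log(0.38) - 0·log(0.62) = -log(0.38) = 0.9676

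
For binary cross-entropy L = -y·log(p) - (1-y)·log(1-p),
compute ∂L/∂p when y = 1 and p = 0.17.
∂L/∂p = -5.882

∂L/∂p = -y/p + (1-y)/(1-p) = -1/0.17 + 0 = -5.882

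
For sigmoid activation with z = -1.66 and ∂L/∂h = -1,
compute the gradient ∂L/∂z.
∂L/∂z = -0.1342

σ(-1.66) = 0.1598
σ'(-1.66) = σ(-1.66)(1 - σ(-1.66)) = 0.1598 × 0.8402 = 0.1342
∂L/∂z = ∂L/∂h · σ'(z) = -1 × 0.1342 = -0.1342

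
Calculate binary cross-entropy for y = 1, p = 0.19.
L = 1.661

L = -1·log(0.19) - 0·log(0.81) = -log(0.19) = 1.661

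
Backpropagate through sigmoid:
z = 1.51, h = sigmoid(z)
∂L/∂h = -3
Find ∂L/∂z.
∂L/∂z = -0.4446

σ(1.51) = 0.8191
σ'(1.51) = σ(1.51)(1 - σ(1.51)) = 0.8191 × 0.1809 = 0.1482
∂L/∂z = ∂L/∂h · σ'(z) = -3 × 0.1482 = -0.4446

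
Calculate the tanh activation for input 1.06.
0.7857

tanh(1.06) = (e^(1.06) - e^(-1.06))/(e^(1.06) + e^(-1.06)) = 0.7857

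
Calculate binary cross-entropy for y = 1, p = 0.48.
L = 0.734

L = -1·log(0.48) - 0·log(0.52) = -log(0.48) = 0.734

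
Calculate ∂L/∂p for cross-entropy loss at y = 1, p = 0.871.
∂L/∂p = -1.148

∂L/∂p = -y/p + (1-y)/(1-p) = -1/0.871 + 0 = -1.148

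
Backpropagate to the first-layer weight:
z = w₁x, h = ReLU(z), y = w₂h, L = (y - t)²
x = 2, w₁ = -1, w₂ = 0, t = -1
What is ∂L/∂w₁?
∂L/∂w₁ = 0

Forward pass:
z = w₁x = -1×2 = -2
h = ReLU(-2) = 0
y = w₂h = 0×0 = 0

Backward pass:
∂L/∂y = 2(y - t) = 2(0 - -1) = 2
∂y/∂h = w₂ = 0
∂h/∂z = 0 (ReLU derivative)
∂z/∂w₁ = x = 2

∂L/∂w₁ = 2 × 0 × 0 × 2 = 0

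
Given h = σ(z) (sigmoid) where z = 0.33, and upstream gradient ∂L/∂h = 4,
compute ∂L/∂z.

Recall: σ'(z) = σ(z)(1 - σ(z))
∂L/∂z = 0.9733

σ(0.33) = 0.5818
σ'(0.33) = σ(0.33)(1 - σ(0.33)) = 0.5818 × 0.4182 = 0.2433
∂L/∂z = ∂L/∂h · σ'(z) = 4 × 0.2433 = 0.9733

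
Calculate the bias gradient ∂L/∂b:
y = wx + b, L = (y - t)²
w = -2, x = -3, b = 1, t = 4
∂L/∂b = 6

y = wx + b = (-2)(-3) + 1 = 7
∂L/∂y = 2(y - t) = 2(7 - 4) = 6
∂y/∂b = 1
∂L/∂b = ∂L/∂y · ∂y/∂b = 6 × 1 = 6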